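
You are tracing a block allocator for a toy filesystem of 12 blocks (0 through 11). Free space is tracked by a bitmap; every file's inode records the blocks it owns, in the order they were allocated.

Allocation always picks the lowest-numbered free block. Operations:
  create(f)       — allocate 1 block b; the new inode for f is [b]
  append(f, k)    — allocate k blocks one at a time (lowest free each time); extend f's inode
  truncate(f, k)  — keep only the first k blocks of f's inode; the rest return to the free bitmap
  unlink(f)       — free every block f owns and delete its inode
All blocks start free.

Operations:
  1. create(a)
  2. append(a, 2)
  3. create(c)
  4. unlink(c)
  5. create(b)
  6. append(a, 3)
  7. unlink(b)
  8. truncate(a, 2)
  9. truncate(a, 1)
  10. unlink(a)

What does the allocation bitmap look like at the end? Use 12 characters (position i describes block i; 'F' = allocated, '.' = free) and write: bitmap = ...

create(a): bitmap=F........... | a=[0]
append(a, 2): bitmap=FFF......... | a=[0, 1, 2]
create(c): bitmap=FFFF........ | a=[0, 1, 2] c=[3]
unlink(c): bitmap=FFF......... | a=[0, 1, 2]
create(b): bitmap=FFFF........ | a=[0, 1, 2] b=[3]
append(a, 3): bitmap=FFFFFFF..... | a=[0, 1, 2, 4, 5, 6] b=[3]
unlink(b): bitmap=FFF.FFF..... | a=[0, 1, 2, 4, 5, 6]
truncate(a, 2): bitmap=FF.......... | a=[0, 1]
truncate(a, 1): bitmap=F........... | a=[0]
unlink(a): bitmap=............ | 

bitmap = ............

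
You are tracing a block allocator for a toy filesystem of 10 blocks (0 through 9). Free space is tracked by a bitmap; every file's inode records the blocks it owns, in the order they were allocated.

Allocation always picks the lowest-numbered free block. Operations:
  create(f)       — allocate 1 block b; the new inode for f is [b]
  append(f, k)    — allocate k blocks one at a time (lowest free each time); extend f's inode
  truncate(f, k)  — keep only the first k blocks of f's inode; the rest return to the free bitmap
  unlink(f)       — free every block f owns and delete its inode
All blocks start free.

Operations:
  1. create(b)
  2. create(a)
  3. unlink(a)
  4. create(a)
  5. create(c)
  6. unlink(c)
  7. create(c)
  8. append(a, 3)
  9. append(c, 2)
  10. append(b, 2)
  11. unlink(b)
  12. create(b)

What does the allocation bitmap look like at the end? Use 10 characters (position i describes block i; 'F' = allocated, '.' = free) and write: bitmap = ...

bitmap = FFFFFFFF..

after create(b) → b:[0]  free=[F.........]
after create(a) → a:[1], b:[0]  free=[FF........]
after unlink(a) → b:[0]  free=[F.........]
after create(a) → a:[1], b:[0]  free=[FF........]
after create(c) → a:[1], b:[0], c:[2]  free=[FFF.......]
after unlink(c) → a:[1], b:[0]  free=[FF........]
after create(c) → a:[1], b:[0], c:[2]  free=[FFF.......]
after append(a, 3) → a:[1, 3, 4, 5], b:[0], c:[2]  free=[FFFFFF....]
after append(c, 2) → a:[1, 3, 4, 5], b:[0], c:[2, 6, 7]  free=[FFFFFFFF..]
after append(b, 2) → a:[1, 3, 4, 5], b:[0, 8, 9], c:[2, 6, 7]  free=[FFFFFFFFFF]
after unlink(b) → a:[1, 3, 4, 5], c:[2, 6, 7]  free=[.FFFFFFF..]
after create(b) → a:[1, 3, 4, 5], b:[0], c:[2, 6, 7]  free=[FFFFFFFF..]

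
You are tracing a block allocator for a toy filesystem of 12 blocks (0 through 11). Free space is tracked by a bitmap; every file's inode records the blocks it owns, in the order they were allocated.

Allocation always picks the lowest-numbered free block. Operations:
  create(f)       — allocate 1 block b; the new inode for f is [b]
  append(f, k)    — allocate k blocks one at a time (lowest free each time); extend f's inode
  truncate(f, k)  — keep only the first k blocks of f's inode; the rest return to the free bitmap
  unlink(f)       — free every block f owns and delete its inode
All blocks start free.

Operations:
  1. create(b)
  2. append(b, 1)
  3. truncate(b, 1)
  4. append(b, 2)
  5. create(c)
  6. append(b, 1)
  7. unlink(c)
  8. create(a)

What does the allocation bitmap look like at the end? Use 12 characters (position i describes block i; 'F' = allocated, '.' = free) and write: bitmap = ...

  1. create(b)  ⇒  F...........  {b→[0]}
  2. append(b, 1)  ⇒  FF..........  {b→[0, 1]}
  3. truncate(b, 1)  ⇒  F...........  {b→[0]}
  4. append(b, 2)  ⇒  FFF.........  {b→[0, 1, 2]}
  5. create(c)  ⇒  FFFF........  {b→[0, 1, 2]; c→[3]}
  6. append(b, 1)  ⇒  FFFFF.......  {b→[0, 1, 2, 4]; c→[3]}
  7. unlink(c)  ⇒  FFF.F.......  {b→[0, 1, 2, 4]}
  8. create(a)  ⇒  FFFFF.......  {a→[3]; b→[0, 1, 2, 4]}

bitmap = FFFFF.......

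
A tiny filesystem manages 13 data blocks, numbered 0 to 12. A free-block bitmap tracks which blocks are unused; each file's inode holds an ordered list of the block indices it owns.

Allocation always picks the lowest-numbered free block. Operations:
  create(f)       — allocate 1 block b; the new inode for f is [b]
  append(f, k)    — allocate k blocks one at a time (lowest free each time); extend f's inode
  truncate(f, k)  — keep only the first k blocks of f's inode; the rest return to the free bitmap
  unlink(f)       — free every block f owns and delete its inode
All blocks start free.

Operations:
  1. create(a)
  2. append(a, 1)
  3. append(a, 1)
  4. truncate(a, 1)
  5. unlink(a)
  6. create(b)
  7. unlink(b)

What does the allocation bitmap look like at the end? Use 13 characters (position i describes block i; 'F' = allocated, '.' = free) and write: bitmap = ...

bitmap = .............

create(a): bitmap=F............ | a=[0]
append(a, 1): bitmap=FF........... | a=[0, 1]
append(a, 1): bitmap=FFF.......... | a=[0, 1, 2]
truncate(a, 1): bitmap=F............ | a=[0]
unlink(a): bitmap=............. | 
create(b): bitmap=F............ | b=[0]
unlink(b): bitmap=............. | 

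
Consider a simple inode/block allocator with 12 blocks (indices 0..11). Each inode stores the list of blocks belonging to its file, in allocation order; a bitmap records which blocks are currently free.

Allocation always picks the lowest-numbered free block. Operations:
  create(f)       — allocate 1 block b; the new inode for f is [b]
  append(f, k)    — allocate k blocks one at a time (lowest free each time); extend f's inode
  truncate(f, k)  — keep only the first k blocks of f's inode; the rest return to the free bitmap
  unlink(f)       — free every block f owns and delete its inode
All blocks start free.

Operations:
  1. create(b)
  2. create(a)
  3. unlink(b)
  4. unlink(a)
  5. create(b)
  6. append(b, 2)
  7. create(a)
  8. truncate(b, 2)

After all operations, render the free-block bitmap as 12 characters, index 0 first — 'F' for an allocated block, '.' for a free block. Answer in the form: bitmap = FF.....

bitmap = FF.F........

create(b): bitmap=F........... | b=[0]
create(a): bitmap=FF.......... | a=[1] b=[0]
unlink(b): bitmap=.F.......... | a=[1]
unlink(a): bitmap=............ | 
create(b): bitmap=F........... | b=[0]
append(b, 2): bitmap=FFF......... | b=[0, 1, 2]
create(a): bitmap=FFFF........ | a=[3] b=[0, 1, 2]
truncate(b, 2): bitmap=FF.F........ | a=[3] b=[0, 1]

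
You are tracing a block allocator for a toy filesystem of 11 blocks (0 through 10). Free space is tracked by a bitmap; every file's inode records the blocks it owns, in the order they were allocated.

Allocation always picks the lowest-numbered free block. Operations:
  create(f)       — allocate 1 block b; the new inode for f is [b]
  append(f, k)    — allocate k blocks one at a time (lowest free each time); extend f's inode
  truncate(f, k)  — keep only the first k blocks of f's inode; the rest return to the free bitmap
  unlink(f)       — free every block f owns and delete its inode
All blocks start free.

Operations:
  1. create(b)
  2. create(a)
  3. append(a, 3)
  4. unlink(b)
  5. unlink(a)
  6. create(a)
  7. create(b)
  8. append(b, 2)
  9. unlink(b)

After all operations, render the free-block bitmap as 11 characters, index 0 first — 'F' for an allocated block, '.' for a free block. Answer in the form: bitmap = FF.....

after create(b) → b:[0]  free=[F..........]
after create(a) → a:[1], b:[0]  free=[FF.........]
after append(a, 3) → a:[1, 2, 3, 4], b:[0]  free=[FFFFF......]
after unlink(b) → a:[1, 2, 3, 4]  free=[.FFFF......]
after unlink(a) →   free=[...........]
after create(a) → a:[0]  free=[F..........]
after create(b) → a:[0], b:[1]  free=[FF.........]
after append(b, 2) → a:[0], b:[1, 2, 3]  free=[FFFF.......]
after unlink(b) → a:[0]  free=[F..........]

bitmap = F..........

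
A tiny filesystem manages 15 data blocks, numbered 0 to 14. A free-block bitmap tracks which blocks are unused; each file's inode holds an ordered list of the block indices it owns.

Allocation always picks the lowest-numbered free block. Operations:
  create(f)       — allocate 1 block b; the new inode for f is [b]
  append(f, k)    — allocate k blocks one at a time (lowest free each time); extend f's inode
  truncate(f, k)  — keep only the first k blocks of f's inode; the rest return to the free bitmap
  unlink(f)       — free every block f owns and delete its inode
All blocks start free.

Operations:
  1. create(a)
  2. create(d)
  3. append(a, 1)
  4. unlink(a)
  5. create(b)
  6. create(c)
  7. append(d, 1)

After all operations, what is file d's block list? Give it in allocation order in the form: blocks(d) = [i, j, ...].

  1. create(a)  ⇒  F..............  {a→[0]}
  2. create(d)  ⇒  FF.............  {a→[0]; d→[1]}
  3. append(a, 1)  ⇒  FFF............  {a→[0, 2]; d→[1]}
  4. unlink(a)  ⇒  .F.............  {d→[1]}
  5. create(b)  ⇒  FF.............  {b→[0]; d→[1]}
  6. create(c)  ⇒  FFF............  {b→[0]; c→[2]; d→[1]}
  7. append(d, 1)  ⇒  FFFF...........  {b→[0]; c→[2]; d→[1, 3]}

blocks(d) = [1, 3]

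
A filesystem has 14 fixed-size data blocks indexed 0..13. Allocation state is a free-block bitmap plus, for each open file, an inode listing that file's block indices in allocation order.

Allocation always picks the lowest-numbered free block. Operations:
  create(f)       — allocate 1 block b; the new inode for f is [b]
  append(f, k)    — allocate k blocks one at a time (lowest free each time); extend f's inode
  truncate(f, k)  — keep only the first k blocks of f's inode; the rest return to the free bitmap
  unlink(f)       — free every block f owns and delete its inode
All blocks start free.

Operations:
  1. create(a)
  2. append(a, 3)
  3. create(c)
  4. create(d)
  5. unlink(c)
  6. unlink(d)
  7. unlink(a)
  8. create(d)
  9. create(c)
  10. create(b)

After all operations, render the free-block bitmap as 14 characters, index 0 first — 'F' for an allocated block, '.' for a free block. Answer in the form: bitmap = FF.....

bitmap = FFF...........

[1] create(a) — a=0 (map F.............)
[2] append(a, 3) — a=0,1,2,3 (map FFFF..........)
[3] create(c) — a=0,1,2,3 c=4 (map FFFFF.........)
[4] create(d) — a=0,1,2,3 c=4 d=5 (map FFFFFF........)
[5] unlink(c) — a=0,1,2,3 d=5 (map FFFF.F........)
[6] unlink(d) — a=0,1,2,3 (map FFFF..........)
[7] unlink(a) —  (map ..............)
[8] create(d) — d=0 (map F.............)
[9] create(c) — c=1 d=0 (map FF............)
[10] create(b) — b=2 c=1 d=0 (map FFF...........)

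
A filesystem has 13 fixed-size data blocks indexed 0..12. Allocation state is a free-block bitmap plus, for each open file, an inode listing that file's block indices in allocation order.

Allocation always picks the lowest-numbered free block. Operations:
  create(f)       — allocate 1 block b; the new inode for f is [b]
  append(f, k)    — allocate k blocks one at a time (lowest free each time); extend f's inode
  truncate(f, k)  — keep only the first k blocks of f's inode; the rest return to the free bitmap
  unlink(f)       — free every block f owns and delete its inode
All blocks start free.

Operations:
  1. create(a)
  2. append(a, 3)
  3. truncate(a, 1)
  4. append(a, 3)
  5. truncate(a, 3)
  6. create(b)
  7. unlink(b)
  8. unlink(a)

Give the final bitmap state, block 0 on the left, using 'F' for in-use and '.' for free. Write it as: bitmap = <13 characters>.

bitmap = .............

create(a): bitmap=F............ | a=[0]
append(a, 3): bitmap=FFFF......... | a=[0, 1, 2, 3]
truncate(a, 1): bitmap=F............ | a=[0]
append(a, 3): bitmap=FFFF......... | a=[0, 1, 2, 3]
truncate(a, 3): bitmap=FFF.......... | a=[0, 1, 2]
create(b): bitmap=FFFF......... | a=[0, 1, 2] b=[3]
unlink(b): bitmap=FFF.......... | a=[0, 1, 2]
unlink(a): bitmap=............. | 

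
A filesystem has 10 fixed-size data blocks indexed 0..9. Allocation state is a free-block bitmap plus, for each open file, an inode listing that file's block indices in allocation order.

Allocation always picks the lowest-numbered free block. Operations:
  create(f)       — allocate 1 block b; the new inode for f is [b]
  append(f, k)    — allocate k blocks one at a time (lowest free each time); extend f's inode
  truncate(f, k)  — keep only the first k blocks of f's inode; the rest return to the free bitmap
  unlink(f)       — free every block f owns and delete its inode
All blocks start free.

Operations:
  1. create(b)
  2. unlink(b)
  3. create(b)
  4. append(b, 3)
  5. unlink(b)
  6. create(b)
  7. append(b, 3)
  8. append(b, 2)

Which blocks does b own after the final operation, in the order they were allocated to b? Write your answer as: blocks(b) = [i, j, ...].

blocks(b) = [0, 1, 2, 3, 4, 5]

after create(b) → b:[0]  free=[F.........]
after unlink(b) →   free=[..........]
after create(b) → b:[0]  free=[F.........]
after append(b, 3) → b:[0, 1, 2, 3]  free=[FFFF......]
after unlink(b) →   free=[..........]
after create(b) → b:[0]  free=[F.........]
after append(b, 3) → b:[0, 1, 2, 3]  free=[FFFF......]
after append(b, 2) → b:[0, 1, 2, 3, 4, 5]  free=[FFFFFF....]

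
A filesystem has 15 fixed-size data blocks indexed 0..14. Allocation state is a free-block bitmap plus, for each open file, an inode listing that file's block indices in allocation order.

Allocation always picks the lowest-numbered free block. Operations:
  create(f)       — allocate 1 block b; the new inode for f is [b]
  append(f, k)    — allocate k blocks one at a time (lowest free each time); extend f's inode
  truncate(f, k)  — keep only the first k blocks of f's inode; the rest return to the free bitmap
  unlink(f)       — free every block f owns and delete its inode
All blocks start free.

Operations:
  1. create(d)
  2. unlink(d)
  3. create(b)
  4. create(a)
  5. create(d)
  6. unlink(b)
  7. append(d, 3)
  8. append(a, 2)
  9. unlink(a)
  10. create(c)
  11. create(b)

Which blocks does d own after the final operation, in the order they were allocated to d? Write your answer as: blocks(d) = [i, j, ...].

after create(d) → d:[0]  free=[F..............]
after unlink(d) →   free=[...............]
after create(b) → b:[0]  free=[F..............]
after create(a) → a:[1], b:[0]  free=[FF.............]
after create(d) → a:[1], b:[0], d:[2]  free=[FFF............]
after unlink(b) → a:[1], d:[2]  free=[.FF............]
after append(d, 3) → a:[1], d:[2, 0, 3, 4]  free=[FFFFF..........]
after append(a, 2) → a:[1, 5, 6], d:[2, 0, 3, 4]  free=[FFFFFFF........]
after unlink(a) → d:[2, 0, 3, 4]  free=[F.FFF..........]
after create(c) → c:[1], d:[2, 0, 3, 4]  free=[FFFFF..........]
after create(b) → b:[5], c:[1], d:[2, 0, 3, 4]  free=[FFFFFF.........]

blocks(d) = [2, 0, 3, 4]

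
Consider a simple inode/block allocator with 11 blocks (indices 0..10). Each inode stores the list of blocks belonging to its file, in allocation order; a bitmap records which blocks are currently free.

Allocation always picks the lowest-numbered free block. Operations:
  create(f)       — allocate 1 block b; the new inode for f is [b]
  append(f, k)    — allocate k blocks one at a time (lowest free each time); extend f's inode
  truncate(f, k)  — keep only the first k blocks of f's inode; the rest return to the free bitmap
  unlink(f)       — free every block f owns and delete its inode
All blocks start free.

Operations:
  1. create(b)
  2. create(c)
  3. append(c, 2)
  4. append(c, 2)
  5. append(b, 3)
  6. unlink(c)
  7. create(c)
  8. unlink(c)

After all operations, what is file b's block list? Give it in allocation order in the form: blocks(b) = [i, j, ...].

[1] create(b) — b=0 (map F..........)
[2] create(c) — b=0 c=1 (map FF.........)
[3] append(c, 2) — b=0 c=1,2,3 (map FFFF.......)
[4] append(c, 2) — b=0 c=1,2,3,4,5 (map FFFFFF.....)
[5] append(b, 3) — b=0,6,7,8 c=1,2,3,4,5 (map FFFFFFFFF..)
[6] unlink(c) — b=0,6,7,8 (map F.....FFF..)
[7] create(c) — b=0,6,7,8 c=1 (map FF....FFF..)
[8] unlink(c) — b=0,6,7,8 (map F.....FFF..)

blocks(b) = [0, 6, 7, 8]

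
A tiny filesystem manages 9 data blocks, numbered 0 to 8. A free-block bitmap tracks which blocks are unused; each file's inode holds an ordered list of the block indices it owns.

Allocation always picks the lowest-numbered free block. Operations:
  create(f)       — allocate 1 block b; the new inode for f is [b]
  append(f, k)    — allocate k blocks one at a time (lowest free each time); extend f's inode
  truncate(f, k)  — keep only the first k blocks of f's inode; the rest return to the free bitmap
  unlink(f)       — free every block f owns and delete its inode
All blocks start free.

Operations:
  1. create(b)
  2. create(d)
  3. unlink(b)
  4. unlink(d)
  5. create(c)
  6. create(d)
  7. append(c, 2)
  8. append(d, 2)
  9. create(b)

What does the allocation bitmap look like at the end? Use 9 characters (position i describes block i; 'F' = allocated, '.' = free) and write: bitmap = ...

bitmap = FFFFFFF..

create(b): bitmap=F........ | b=[0]
create(d): bitmap=FF....... | b=[0] d=[1]
unlink(b): bitmap=.F....... | d=[1]
unlink(d): bitmap=......... | 
create(c): bitmap=F........ | c=[0]
create(d): bitmap=FF....... | c=[0] d=[1]
append(c, 2): bitmap=FFFF..... | c=[0, 2, 3] d=[1]
append(d, 2): bitmap=FFFFFF... | c=[0, 2, 3] d=[1, 4, 5]
create(b): bitmap=FFFFFFF.. | b=[6] c=[0, 2, 3] d=[1, 4, 5]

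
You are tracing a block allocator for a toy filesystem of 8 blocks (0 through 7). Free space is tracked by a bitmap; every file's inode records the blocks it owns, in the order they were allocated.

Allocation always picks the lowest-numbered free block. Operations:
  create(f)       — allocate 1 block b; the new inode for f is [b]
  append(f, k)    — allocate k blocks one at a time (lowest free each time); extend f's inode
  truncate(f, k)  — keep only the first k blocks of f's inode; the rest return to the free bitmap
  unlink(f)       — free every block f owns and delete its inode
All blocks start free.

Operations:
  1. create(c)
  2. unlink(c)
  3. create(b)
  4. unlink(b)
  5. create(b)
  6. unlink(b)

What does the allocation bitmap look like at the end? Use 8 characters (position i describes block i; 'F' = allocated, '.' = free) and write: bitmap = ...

bitmap = ........

  1. create(c)  ⇒  F.......  {c→[0]}
  2. unlink(c)  ⇒  ........  {}
  3. create(b)  ⇒  F.......  {b→[0]}
  4. unlink(b)  ⇒  ........  {}
  5. create(b)  ⇒  F.......  {b→[0]}
  6. unlink(b)  ⇒  ........  {}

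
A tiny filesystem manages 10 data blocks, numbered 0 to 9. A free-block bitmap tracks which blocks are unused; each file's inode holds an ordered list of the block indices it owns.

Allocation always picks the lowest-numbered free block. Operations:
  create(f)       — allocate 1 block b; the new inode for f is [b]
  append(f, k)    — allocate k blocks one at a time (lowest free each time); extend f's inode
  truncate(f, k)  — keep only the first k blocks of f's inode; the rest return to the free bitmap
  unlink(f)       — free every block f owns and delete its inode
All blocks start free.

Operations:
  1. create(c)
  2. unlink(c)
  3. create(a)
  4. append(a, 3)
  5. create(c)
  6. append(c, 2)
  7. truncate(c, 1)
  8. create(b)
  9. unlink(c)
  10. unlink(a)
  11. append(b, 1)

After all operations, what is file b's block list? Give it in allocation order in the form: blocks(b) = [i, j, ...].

  1. create(c)  ⇒  F.........  {c→[0]}
  2. unlink(c)  ⇒  ..........  {}
  3. create(a)  ⇒  F.........  {a→[0]}
  4. append(a, 3)  ⇒  FFFF......  {a→[0, 1, 2, 3]}
  5. create(c)  ⇒  FFFFF.....  {a→[0, 1, 2, 3]; c→[4]}
  6. append(c, 2)  ⇒  FFFFFFF...  {a→[0, 1, 2, 3]; c→[4, 5, 6]}
  7. truncate(c, 1)  ⇒  FFFFF.....  {a→[0, 1, 2, 3]; c→[4]}
  8. create(b)  ⇒  FFFFFF....  {a→[0, 1, 2, 3]; b→[5]; c→[4]}
  9. unlink(c)  ⇒  FFFF.F....  {a→[0, 1, 2, 3]; b→[5]}
  10. unlink(a)  ⇒  .....F....  {b→[5]}
  11. append(b, 1)  ⇒  F....F....  {b→[5, 0]}

blocks(b) = [5, 0]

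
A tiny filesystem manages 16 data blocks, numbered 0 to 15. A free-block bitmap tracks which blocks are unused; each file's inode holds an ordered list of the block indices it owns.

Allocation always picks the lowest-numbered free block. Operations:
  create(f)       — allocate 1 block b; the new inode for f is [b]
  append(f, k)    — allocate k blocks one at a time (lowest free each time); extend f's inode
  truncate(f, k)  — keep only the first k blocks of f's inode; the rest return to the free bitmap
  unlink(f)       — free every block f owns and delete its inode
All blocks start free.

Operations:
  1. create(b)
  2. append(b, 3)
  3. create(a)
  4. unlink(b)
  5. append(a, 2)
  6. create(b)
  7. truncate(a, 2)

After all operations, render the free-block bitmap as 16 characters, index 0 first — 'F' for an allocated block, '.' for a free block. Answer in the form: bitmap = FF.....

bitmap = F.F.F...........

after create(b) → b:[0]  free=[F...............]
after append(b, 3) → b:[0, 1, 2, 3]  free=[FFFF............]
after create(a) → a:[4], b:[0, 1, 2, 3]  free=[FFFFF...........]
after unlink(b) → a:[4]  free=[....F...........]
after append(a, 2) → a:[4, 0, 1]  free=[FF..F...........]
after create(b) → a:[4, 0, 1], b:[2]  free=[FFF.F...........]
after truncate(a, 2) → a:[4, 0], b:[2]  free=[F.F.F...........]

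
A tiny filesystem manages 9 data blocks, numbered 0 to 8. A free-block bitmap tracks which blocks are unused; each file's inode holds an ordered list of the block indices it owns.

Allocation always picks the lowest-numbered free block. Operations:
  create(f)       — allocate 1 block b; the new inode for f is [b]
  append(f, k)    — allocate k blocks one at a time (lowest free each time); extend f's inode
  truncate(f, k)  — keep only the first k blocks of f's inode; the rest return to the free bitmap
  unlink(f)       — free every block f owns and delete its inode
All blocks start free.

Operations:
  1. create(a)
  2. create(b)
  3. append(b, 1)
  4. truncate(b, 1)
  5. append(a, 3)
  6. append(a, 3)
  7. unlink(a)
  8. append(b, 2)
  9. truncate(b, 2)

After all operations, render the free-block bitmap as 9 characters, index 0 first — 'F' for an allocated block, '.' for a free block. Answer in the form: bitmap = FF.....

[1] create(a) — a=0 (map F........)
[2] create(b) — a=0 b=1 (map FF.......)
[3] append(b, 1) — a=0 b=1,2 (map FFF......)
[4] truncate(b, 1) — a=0 b=1 (map FF.......)
[5] append(a, 3) — a=0,2,3,4 b=1 (map FFFFF....)
[6] append(a, 3) — a=0,2,3,4,5,6,7 b=1 (map FFFFFFFF.)
[7] unlink(a) — b=1 (map .F.......)
[8] append(b, 2) — b=1,0,2 (map FFF......)
[9] truncate(b, 2) — b=1,0 (map FF.......)

bitmap = FF.......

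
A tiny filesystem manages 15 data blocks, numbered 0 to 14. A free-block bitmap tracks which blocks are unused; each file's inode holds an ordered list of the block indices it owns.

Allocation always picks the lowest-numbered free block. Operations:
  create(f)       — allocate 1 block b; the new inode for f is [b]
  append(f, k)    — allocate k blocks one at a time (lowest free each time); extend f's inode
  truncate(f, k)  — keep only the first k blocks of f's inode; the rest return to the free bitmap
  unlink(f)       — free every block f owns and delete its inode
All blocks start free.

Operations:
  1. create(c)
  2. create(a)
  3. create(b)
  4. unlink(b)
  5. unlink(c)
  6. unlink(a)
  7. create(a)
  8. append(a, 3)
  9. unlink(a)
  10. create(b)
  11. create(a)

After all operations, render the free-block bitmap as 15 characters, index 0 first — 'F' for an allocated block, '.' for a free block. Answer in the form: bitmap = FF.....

[1] create(c) — c=0 (map F..............)
[2] create(a) — a=1 c=0 (map FF.............)
[3] create(b) — a=1 b=2 c=0 (map FFF............)
[4] unlink(b) — a=1 c=0 (map FF.............)
[5] unlink(c) — a=1 (map .F.............)
[6] unlink(a) —  (map ...............)
[7] create(a) — a=0 (map F..............)
[8] append(a, 3) — a=0,1,2,3 (map FFFF...........)
[9] unlink(a) —  (map ...............)
[10] create(b) — b=0 (map F..............)
[11] create(a) — a=1 b=0 (map FF.............)

bitmap = FF.............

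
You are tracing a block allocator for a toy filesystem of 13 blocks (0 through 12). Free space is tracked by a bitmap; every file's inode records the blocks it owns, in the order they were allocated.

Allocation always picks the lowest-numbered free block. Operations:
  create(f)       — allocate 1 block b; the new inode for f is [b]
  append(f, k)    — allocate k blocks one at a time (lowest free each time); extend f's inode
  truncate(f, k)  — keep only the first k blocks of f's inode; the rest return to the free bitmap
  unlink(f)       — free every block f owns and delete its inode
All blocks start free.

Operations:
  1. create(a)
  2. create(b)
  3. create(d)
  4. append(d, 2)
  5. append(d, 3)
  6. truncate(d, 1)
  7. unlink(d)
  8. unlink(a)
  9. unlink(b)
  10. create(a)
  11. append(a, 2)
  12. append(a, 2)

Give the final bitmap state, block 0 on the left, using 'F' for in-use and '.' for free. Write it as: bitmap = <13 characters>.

bitmap = FFFFF........

  1. create(a)  ⇒  F............  {a→[0]}
  2. create(b)  ⇒  FF...........  {a→[0]; b→[1]}
  3. create(d)  ⇒  FFF..........  {a→[0]; b→[1]; d→[2]}
  4. append(d, 2)  ⇒  FFFFF........  {a→[0]; b→[1]; d→[2, 3, 4]}
  5. append(d, 3)  ⇒  FFFFFFFF.....  {a→[0]; b→[1]; d→[2, 3, 4, 5, 6, 7]}
  6. truncate(d, 1)  ⇒  FFF..........  {a→[0]; b→[1]; d→[2]}
  7. unlink(d)  ⇒  FF...........  {a→[0]; b→[1]}
  8. unlink(a)  ⇒  .F...........  {b→[1]}
  9. unlink(b)  ⇒  .............  {}
  10. create(a)  ⇒  F............  {a→[0]}
  11. append(a, 2)  ⇒  FFF..........  {a→[0, 1, 2]}
  12. append(a, 2)  ⇒  FFFFF........  {a→[0, 1, 2, 3, 4]}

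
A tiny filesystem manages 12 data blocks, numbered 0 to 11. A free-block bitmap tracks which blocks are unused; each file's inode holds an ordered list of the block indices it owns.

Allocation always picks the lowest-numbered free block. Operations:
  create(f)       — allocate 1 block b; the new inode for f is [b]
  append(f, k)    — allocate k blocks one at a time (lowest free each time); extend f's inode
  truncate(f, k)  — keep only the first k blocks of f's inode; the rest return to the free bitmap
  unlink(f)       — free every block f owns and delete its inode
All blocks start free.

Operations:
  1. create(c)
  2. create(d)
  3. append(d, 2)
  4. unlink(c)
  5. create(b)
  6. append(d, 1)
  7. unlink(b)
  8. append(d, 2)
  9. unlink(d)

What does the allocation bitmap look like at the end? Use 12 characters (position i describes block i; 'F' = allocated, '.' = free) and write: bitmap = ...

bitmap = ............

  1. create(c)  ⇒  F...........  {c→[0]}
  2. create(d)  ⇒  FF..........  {c→[0]; d→[1]}
  3. append(d, 2)  ⇒  FFFF........  {c→[0]; d→[1, 2, 3]}
  4. unlink(c)  ⇒  .FFF........  {d→[1, 2, 3]}
  5. create(b)  ⇒  FFFF........  {b→[0]; d→[1, 2, 3]}
  6. append(d, 1)  ⇒  FFFFF.......  {b→[0]; d→[1, 2, 3, 4]}
  7. unlink(b)  ⇒  .FFFF.......  {d→[1, 2, 3, 4]}
  8. append(d, 2)  ⇒  FFFFFF......  {d→[1, 2, 3, 4, 0, 5]}
  9. unlink(d)  ⇒  ............  {}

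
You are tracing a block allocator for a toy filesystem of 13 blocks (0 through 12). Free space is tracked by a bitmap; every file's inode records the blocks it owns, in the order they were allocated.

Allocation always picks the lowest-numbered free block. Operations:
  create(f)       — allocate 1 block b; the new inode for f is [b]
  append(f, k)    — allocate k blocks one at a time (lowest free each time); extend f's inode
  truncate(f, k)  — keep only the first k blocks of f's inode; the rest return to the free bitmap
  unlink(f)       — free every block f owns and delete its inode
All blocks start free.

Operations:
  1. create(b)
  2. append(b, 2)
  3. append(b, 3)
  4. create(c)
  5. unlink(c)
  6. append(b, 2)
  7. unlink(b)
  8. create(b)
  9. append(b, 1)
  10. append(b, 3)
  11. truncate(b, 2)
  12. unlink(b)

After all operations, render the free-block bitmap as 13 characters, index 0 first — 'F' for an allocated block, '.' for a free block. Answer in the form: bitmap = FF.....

bitmap = .............

create(b): bitmap=F............ | b=[0]
append(b, 2): bitmap=FFF.......... | b=[0, 1, 2]
append(b, 3): bitmap=FFFFFF....... | b=[0, 1, 2, 3, 4, 5]
create(c): bitmap=FFFFFFF...... | b=[0, 1, 2, 3, 4, 5] c=[6]
unlink(c): bitmap=FFFFFF....... | b=[0, 1, 2, 3, 4, 5]
append(b, 2): bitmap=FFFFFFFF..... | b=[0, 1, 2, 3, 4, 5, 6, 7]
unlink(b): bitmap=............. | 
create(b): bitmap=F............ | b=[0]
append(b, 1): bitmap=FF........... | b=[0, 1]
append(b, 3): bitmap=FFFFF........ | b=[0, 1, 2, 3, 4]
truncate(b, 2): bitmap=FF........... | b=[0, 1]
unlink(b): bitmap=............. | 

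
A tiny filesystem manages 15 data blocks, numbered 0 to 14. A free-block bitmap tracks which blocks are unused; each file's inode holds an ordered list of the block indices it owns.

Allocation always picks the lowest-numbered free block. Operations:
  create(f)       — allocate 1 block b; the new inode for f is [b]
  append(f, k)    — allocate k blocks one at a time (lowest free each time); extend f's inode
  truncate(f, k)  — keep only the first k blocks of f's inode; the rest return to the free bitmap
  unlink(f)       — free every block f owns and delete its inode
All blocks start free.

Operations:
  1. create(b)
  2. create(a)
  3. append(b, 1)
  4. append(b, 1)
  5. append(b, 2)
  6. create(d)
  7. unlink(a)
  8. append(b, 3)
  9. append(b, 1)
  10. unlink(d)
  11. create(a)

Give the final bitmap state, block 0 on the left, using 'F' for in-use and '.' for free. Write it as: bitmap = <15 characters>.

  1. create(b)  ⇒  F..............  {b→[0]}
  2. create(a)  ⇒  FF.............  {a→[1]; b→[0]}
  3. append(b, 1)  ⇒  FFF............  {a→[1]; b→[0, 2]}
  4. append(b, 1)  ⇒  FFFF...........  {a→[1]; b→[0, 2, 3]}
  5. append(b, 2)  ⇒  FFFFFF.........  {a→[1]; b→[0, 2, 3, 4, 5]}
  6. create(d)  ⇒  FFFFFFF........  {a→[1]; b→[0, 2, 3, 4, 5]; d→[6]}
  7. unlink(a)  ⇒  F.FFFFF........  {b→[0, 2, 3, 4, 5]; d→[6]}
  8. append(b, 3)  ⇒  FFFFFFFFF......  {b→[0, 2, 3, 4, 5, 1, 7, 8]; d→[6]}
  9. append(b, 1)  ⇒  FFFFFFFFFF.....  {b→[0, 2, 3, 4, 5, 1, 7, 8, 9]; d→[6]}
  10. unlink(d)  ⇒  FFFFFF.FFF.....  {b→[0, 2, 3, 4, 5, 1, 7, 8, 9]}
  11. create(a)  ⇒  FFFFFFFFFF.....  {a→[6]; b→[0, 2, 3, 4, 5, 1, 7, 8, 9]}

bitmap = FFFFFFFFFF.....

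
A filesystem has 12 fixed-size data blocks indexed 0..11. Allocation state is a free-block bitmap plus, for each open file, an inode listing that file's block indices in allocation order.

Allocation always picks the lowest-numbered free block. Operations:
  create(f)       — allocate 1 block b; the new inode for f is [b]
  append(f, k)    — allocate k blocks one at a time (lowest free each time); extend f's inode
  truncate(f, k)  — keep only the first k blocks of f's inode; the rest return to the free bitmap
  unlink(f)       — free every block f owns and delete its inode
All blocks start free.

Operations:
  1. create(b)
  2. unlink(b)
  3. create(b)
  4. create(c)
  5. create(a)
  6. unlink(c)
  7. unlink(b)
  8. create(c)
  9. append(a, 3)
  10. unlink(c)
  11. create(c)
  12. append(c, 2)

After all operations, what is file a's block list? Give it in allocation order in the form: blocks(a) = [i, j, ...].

blocks(a) = [2, 1, 3, 4]

after create(b) → b:[0]  free=[F...........]
after unlink(b) →   free=[............]
after create(b) → b:[0]  free=[F...........]
after create(c) → b:[0], c:[1]  free=[FF..........]
after create(a) → a:[2], b:[0], c:[1]  free=[FFF.........]
after unlink(c) → a:[2], b:[0]  free=[F.F.........]
after unlink(b) → a:[2]  free=[..F.........]
after create(c) → a:[2], c:[0]  free=[F.F.........]
after append(a, 3) → a:[2, 1, 3, 4], c:[0]  free=[FFFFF.......]
after unlink(c) → a:[2, 1, 3, 4]  free=[.FFFF.......]
after create(c) → a:[2, 1, 3, 4], c:[0]  free=[FFFFF.......]
after append(c, 2) → a:[2, 1, 3, 4], c:[0, 5, 6]  free=[FFFFFFF.....]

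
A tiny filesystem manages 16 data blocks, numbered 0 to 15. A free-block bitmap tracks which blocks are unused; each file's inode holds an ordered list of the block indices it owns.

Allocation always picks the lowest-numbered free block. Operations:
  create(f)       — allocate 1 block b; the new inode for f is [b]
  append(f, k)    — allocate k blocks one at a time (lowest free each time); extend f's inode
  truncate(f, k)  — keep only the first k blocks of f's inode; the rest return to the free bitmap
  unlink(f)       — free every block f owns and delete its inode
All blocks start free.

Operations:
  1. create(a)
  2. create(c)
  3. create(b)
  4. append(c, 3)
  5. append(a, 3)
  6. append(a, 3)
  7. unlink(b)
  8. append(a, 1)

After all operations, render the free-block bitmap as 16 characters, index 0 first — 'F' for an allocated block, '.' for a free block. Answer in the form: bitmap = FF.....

[1] create(a) — a=0 (map F...............)
[2] create(c) — a=0 c=1 (map FF..............)
[3] create(b) — a=0 b=2 c=1 (map FFF.............)
[4] append(c, 3) — a=0 b=2 c=1,3,4,5 (map FFFFFF..........)
[5] append(a, 3) — a=0,6,7,8 b=2 c=1,3,4,5 (map FFFFFFFFF.......)
[6] append(a, 3) — a=0,6,7,8,9,10,11 b=2 c=1,3,4,5 (map FFFFFFFFFFFF....)
[7] unlink(b) — a=0,6,7,8,9,10,11 c=1,3,4,5 (map FF.FFFFFFFFF....)
[8] append(a, 1) — a=0,6,7,8,9,10,11,2 c=1,3,4,5 (map FFFFFFFFFFFF....)

bitmap = FFFFFFFFFFFF....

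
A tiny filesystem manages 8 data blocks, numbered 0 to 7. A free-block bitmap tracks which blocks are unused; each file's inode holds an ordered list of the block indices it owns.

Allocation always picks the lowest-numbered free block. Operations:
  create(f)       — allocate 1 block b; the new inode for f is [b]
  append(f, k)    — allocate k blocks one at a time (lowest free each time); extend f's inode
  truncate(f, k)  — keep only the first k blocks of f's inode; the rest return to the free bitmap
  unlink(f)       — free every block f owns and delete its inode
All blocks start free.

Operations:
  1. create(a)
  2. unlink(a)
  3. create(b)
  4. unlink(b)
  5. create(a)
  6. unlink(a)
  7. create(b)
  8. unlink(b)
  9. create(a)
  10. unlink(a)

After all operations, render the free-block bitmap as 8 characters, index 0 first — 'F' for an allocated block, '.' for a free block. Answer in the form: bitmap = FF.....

bitmap = ........

[1] create(a) — a=0 (map F.......)
[2] unlink(a) —  (map ........)
[3] create(b) — b=0 (map F.......)
[4] unlink(b) —  (map ........)
[5] create(a) — a=0 (map F.......)
[6] unlink(a) —  (map ........)
[7] create(b) — b=0 (map F.......)
[8] unlink(b) —  (map ........)
[9] create(a) — a=0 (map F.......)
[10] unlink(a) —  (map ........)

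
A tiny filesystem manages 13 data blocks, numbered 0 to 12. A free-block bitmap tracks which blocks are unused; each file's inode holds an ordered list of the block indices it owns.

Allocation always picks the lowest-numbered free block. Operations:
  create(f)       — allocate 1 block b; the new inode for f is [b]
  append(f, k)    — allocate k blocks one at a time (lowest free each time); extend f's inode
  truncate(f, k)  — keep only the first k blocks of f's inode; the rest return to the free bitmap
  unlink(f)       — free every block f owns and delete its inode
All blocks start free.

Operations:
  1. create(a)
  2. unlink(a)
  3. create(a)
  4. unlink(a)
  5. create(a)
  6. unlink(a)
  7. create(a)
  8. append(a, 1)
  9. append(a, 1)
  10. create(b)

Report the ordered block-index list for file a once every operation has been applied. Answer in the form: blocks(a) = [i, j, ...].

blocks(a) = [0, 1, 2]

after create(a) → a:[0]  free=[F............]
after unlink(a) →   free=[.............]
after create(a) → a:[0]  free=[F............]
after unlink(a) →   free=[.............]
after create(a) → a:[0]  free=[F............]
after unlink(a) →   free=[.............]
after create(a) → a:[0]  free=[F............]
after append(a, 1) → a:[0, 1]  free=[FF...........]
after append(a, 1) → a:[0, 1, 2]  free=[FFF..........]
after create(b) → a:[0, 1, 2], b:[3]  free=[FFFF.........]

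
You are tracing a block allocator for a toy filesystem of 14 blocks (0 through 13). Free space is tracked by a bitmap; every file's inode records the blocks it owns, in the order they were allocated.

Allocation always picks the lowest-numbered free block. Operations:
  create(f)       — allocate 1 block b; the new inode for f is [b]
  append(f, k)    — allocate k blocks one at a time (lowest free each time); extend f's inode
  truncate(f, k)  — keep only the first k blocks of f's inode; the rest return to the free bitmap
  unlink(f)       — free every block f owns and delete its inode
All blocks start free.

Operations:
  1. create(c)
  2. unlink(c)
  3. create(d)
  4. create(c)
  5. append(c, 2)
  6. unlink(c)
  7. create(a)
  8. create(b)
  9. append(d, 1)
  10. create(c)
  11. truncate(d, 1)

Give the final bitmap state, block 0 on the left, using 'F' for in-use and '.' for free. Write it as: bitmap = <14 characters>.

  1. create(c)  ⇒  F.............  {c→[0]}
  2. unlink(c)  ⇒  ..............  {}
  3. create(d)  ⇒  F.............  {d→[0]}
  4. create(c)  ⇒  FF............  {c→[1]; d→[0]}
  5. append(c, 2)  ⇒  FFFF..........  {c→[1, 2, 3]; d→[0]}
  6. unlink(c)  ⇒  F.............  {d→[0]}
  7. create(a)  ⇒  FF............  {a→[1]; d→[0]}
  8. create(b)  ⇒  FFF...........  {a→[1]; b→[2]; d→[0]}
  9. append(d, 1)  ⇒  FFFF..........  {a→[1]; b→[2]; d→[0, 3]}
  10. create(c)  ⇒  FFFFF.........  {a→[1]; b→[2]; c→[4]; d→[0, 3]}
  11. truncate(d, 1)  ⇒  FFF.F.........  {a→[1]; b→[2]; c→[4]; d→[0]}

bitmap = FFF.F.........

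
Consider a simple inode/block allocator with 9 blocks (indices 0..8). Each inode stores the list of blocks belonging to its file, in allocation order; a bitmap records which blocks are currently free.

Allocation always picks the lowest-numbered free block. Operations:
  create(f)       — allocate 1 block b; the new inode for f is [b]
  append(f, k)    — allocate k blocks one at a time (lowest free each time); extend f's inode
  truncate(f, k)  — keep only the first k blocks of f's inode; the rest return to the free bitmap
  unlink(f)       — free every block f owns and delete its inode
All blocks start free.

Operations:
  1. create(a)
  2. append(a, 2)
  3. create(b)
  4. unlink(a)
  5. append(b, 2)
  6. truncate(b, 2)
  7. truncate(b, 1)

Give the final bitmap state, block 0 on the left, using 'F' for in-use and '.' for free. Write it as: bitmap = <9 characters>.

after create(a) → a:[0]  free=[F........]
after append(a, 2) → a:[0, 1, 2]  free=[FFF......]
after create(b) → a:[0, 1, 2], b:[3]  free=[FFFF.....]
after unlink(a) → b:[3]  free=[...F.....]
after append(b, 2) → b:[3, 0, 1]  free=[FF.F.....]
after truncate(b, 2) → b:[3, 0]  free=[F..F.....]
after truncate(b, 1) → b:[3]  free=[...F.....]

bitmap = ...F.....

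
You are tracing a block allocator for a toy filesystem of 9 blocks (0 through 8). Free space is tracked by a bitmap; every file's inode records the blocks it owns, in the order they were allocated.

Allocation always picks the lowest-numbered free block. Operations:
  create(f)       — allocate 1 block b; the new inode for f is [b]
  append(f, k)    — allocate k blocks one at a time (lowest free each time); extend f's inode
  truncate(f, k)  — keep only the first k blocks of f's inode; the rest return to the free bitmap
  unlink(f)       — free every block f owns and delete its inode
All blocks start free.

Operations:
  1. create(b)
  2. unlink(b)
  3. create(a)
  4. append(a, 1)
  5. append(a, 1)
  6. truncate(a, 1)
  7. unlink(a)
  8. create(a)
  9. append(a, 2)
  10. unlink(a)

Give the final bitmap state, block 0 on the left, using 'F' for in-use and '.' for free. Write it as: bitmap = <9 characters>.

bitmap = .........

  1. create(b)  ⇒  F........  {b→[0]}
  2. unlink(b)  ⇒  .........  {}
  3. create(a)  ⇒  F........  {a→[0]}
  4. append(a, 1)  ⇒  FF.......  {a→[0, 1]}
  5. append(a, 1)  ⇒  FFF......  {a→[0, 1, 2]}
  6. truncate(a, 1)  ⇒  F........  {a→[0]}
  7. unlink(a)  ⇒  .........  {}
  8. create(a)  ⇒  F........  {a→[0]}
  9. append(a, 2)  ⇒  FFF......  {a→[0, 1, 2]}
  10. unlink(a)  ⇒  .........  {}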